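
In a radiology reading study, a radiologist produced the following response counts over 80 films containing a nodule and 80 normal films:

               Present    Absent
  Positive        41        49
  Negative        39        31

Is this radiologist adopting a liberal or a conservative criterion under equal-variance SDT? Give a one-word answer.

z(H) = 0.031, z(FA) = 0.286
c = −½·(z(H) + z(FA)) = -0.1585
c < 0 → liberal criterion (biased toward responding “yes”).

liberal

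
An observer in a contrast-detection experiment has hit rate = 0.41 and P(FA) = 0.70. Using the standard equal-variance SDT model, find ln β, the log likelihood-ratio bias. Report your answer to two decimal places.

z(H) = -0.228
z(FA) = 0.524
ln β = −½·[z(H)² − z(FA)²] = −0.5 × (0.052 − 0.275) = 0.1115

ln β = 0.11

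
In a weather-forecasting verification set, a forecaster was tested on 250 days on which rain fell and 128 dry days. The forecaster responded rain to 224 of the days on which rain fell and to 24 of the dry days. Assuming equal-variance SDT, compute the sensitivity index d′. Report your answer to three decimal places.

d′ = 2.146

H = 224/250 = 0.8960
FA = 24/128 = 0.1875
z(H) = z(0.8960) = 1.2591
z(FA) = z(0.1875) = -0.8871
d' = z(H) − z(FA) = 1.2591 − (-0.8871) = 2.1462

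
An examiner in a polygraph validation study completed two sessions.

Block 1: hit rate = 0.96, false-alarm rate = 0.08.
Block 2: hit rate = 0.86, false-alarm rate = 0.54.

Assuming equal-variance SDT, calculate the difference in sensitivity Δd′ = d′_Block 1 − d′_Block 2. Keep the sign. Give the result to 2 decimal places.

Block 1: z(0.96) = 1.751, z(0.08) = -1.405, d' = 3.156
Block 2: z(0.86) = 1.080, z(0.54) = 0.100, d' = 0.980
Δd' = d'_Block 1 − d'_Block 2 = 3.156 − 0.980 = 2.176
Block 1 has the higher sensitivity.

Δd′ = 2.18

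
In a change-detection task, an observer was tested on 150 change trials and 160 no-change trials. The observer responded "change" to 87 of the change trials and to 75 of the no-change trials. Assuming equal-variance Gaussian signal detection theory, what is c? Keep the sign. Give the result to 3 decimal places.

H = 87/150 = 0.5800
FA = 75/160 = 0.4688
z(H) = z(0.5800) = 0.2019
z(FA) = z(0.4688) = -0.0783
c = −½·[z(H) + z(FA)] = −0.5 × (0.2019 + (-0.0783)) = -0.0618

c = -0.062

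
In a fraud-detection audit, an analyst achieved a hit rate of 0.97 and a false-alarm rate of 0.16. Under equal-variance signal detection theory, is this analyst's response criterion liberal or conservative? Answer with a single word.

z(H) = 1.881, z(FA) = -0.994
c = −½·(z(H) + z(FA)) = -0.4435
c < 0 → liberal criterion (biased toward responding “yes”).

liberal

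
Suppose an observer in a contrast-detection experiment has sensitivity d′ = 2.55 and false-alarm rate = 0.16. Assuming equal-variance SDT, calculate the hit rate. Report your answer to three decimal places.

z(false-alarm rate) = z(0.16) = -0.9945
z(H) = z(FA) + d' = -0.9945 + 2.55 = 1.5555
hit rate = Φ(1.5555) = 0.9401

hit rate = 0.940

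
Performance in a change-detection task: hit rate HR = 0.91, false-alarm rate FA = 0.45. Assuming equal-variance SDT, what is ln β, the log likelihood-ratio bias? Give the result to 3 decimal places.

Φ⁻¹(H) = Φ⁻¹(0.91) = 1.3408
Φ⁻¹(FA) = Φ⁻¹(0.45) = -0.1257
ln β = −½·[z(H)² − z(FA)²] = −0.5 × (1.7977 − 0.0158) = -0.89095

ln β = -0.891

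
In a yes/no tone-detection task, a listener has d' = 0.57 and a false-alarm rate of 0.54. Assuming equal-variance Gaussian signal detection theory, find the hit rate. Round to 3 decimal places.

z(false-alarm rate) = z(0.54) = 0.1004
z(H) = z(FA) + d' = 0.1004 + 0.57 = 0.6704
hit rate = Φ(0.6704) = 0.7487

hit rate = 0.749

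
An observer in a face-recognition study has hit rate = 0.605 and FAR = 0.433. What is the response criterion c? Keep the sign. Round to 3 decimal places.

Φ⁻¹(H) = Φ⁻¹(0.605) = 0.2663
Φ⁻¹(FA) = Φ⁻¹(0.433) = -0.1687
c = −½·[z(H) + z(FA)] = −0.5 × (0.2663 + (-0.1687)) = -0.0488

c = -0.049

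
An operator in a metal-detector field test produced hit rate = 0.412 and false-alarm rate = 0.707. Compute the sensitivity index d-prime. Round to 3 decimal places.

d-prime = -0.767

z(H) = z(0.412) = -0.2224
z(FA) = z(0.707) = 0.5446
d' = z(H) − z(FA) = -0.2224 − 0.5446 = -0.7670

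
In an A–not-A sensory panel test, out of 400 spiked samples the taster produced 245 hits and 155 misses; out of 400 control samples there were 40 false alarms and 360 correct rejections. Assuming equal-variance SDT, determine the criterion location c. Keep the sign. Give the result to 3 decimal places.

H = 245/400 = 0.6125
FA = 40/400 = 0.1000
Φ⁻¹(H) = Φ⁻¹(0.6125) = 0.2858
Φ⁻¹(FA) = Φ⁻¹(0.1000) = -1.2816
c = −½·[z(H) + z(FA)] = −0.5 × (0.2858 + (-1.2816)) = 0.4979

c = 0.498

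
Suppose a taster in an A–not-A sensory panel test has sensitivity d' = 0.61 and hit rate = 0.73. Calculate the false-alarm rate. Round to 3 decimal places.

z(hit rate) = z(0.73) = 0.6128
z(FA) = z(H) − d' = 0.6128 − 0.61 = 0.0028
false-alarm rate = Φ(0.0028) = 0.5011

false-alarm rate = 0.501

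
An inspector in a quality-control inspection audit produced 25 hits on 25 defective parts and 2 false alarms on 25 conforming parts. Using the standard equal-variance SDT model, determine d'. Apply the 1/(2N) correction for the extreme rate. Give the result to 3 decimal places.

d' = 3.459

The hit rate is 25/25 = 1, so apply the 1/(2N) correction: H → 1 − 1/(2·25) = 0.98000.
z(H) = z(0.98000) = 2.0537
z(FA) = z(0.08000) = -1.4051
d' = 2.0537 − (-1.4051) = 3.4588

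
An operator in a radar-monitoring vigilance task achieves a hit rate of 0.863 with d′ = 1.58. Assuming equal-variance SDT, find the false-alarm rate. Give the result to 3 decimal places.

z(hit rate) = z(0.863) = 1.0939
z(FA) = z(H) − d' = 1.0939 − 1.58 = -0.4861
false-alarm rate = Φ(-0.4861) = 0.3134

false-alarm rate = 0.313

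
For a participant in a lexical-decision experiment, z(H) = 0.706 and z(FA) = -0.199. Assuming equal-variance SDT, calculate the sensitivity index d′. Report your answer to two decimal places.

d′ = 0.91

d' = z(H) − z(FA) = 0.706 − (-0.199) = 0.905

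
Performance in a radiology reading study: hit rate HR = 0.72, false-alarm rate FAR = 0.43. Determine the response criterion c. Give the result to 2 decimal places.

c = -0.20

Φ⁻¹(0.72) = 0.5828, Φ⁻¹(0.43) = -0.1764
c = −½·[z(H) + z(FA)] = −0.5 × (0.5828 + (-0.1764)) = -0.2032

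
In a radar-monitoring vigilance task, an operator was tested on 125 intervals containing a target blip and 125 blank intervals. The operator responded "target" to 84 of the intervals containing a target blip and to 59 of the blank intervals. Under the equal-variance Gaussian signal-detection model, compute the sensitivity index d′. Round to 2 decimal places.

d′ = 0.52

H = 84/125 = 0.6720
FA = 59/125 = 0.4720
Φ⁻¹(H) = 0.445
Φ⁻¹(FA) = -0.070
d' = z(H) − z(FA) = 0.445 − (-0.070) = 0.515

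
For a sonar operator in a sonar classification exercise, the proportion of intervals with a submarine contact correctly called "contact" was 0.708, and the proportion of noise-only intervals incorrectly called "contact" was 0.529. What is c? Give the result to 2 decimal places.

c = -0.31

z(H) = z(0.708) = 0.5476
z(FA) = z(0.529) = 0.0728
c = −½·[z(H) + z(FA)] = −0.5 × (0.5476 + 0.0728) = -0.3102
c < 0: the sonar operator has a liberal response bias.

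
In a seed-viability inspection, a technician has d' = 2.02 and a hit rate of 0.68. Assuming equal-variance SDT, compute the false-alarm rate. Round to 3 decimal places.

z(hit rate) = z(0.68) = 0.4677
z(FA) = z(H) − d' = 0.4677 − 2.02 = -1.5523
false-alarm rate = Φ(-1.5523) = 0.0603

false-alarm rate = 0.060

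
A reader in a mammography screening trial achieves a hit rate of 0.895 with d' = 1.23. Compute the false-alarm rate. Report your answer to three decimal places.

z(hit rate) = z(0.895) = 1.2536
z(FA) = z(H) − d' = 1.2536 − 1.23 = 0.0236
false-alarm rate = Φ(0.0236) = 0.5094

false-alarm rate = 0.509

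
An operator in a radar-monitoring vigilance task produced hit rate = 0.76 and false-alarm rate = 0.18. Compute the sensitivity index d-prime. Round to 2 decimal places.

z(0.76) = 0.706, z(0.18) = -0.915
d' = z(H) − z(FA) = 0.706 − (-0.915) = 1.621

d-prime = 1.62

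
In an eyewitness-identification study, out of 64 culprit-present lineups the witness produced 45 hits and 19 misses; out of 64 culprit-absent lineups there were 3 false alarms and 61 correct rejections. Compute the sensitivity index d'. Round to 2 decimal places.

d' = 2.21

H = 45/64 = 0.7031
FA = 3/64 = 0.0469
z(H) = z(0.7031) = 0.533
z(FA) = z(0.0469) = -1.676
d' = z(H) − z(FA) = 0.533 − (-1.676) = 2.209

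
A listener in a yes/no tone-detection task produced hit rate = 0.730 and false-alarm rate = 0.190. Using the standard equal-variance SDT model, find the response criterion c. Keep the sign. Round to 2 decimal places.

c = 0.13

z(H) = 0.613
z(FA) = -0.878
c = −½·[z(H) + z(FA)] = −0.5 × (0.613 + (-0.878)) = 0.1325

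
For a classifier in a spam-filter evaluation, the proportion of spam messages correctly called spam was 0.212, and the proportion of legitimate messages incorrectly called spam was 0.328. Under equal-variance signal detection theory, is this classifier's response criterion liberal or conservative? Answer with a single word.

conservative

z(H) = -0.800, z(FA) = -0.445
c = −½·(z(H) + z(FA)) = 0.6225
c > 0 → conservative criterion (biased toward responding “no”).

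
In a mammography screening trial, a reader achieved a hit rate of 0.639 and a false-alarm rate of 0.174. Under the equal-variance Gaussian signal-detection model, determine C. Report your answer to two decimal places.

C = 0.29

z(0.639) = 0.356, z(0.174) = -0.938
c = −½·[z(H) + z(FA)] = −0.5 × (0.356 + (-0.938)) = 0.291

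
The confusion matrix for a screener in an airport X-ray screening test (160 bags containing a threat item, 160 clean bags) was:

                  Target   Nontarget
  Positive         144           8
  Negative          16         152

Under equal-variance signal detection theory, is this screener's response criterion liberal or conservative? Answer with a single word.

conservative

z(H) = 1.282, z(FA) = -1.645
c = −½·(z(H) + z(FA)) = 0.1815
c > 0 → conservative criterion (biased toward responding “no”).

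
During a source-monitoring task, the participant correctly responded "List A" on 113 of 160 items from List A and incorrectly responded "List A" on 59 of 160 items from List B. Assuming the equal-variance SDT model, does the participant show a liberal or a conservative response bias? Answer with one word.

liberal

z(H) = 0.542, z(FA) = -0.335
c = −½·(z(H) + z(FA)) = -0.1035
c < 0 → liberal criterion (biased toward responding “yes”).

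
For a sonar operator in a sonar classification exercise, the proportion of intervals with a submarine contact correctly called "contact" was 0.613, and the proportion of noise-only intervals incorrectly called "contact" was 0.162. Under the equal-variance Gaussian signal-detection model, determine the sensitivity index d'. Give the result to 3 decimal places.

d' = 1.273

z(H) = z(0.613) = 0.2871
z(FA) = z(0.162) = -0.9863
d' = z(H) − z(FA) = 0.2871 − (-0.9863) = 1.2734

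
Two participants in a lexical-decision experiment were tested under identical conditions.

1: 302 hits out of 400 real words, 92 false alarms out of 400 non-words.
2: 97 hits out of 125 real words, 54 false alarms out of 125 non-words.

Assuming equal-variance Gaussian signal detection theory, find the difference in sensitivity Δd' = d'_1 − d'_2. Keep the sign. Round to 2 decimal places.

Δd' = 0.50

1: z(0.7550) = 0.690, z(0.2300) = -0.739, d' = 1.429
2: z(0.7760) = 0.759, z(0.4320) = -0.171, d' = 0.930
Δd' = d'_1 − d'_2 = 1.429 − 0.930 = 0.499
1 has the higher sensitivity.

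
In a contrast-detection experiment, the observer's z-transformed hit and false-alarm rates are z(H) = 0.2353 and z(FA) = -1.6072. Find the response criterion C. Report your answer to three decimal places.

c = −½·[z(H) + z(FA)] = −½·(0.2353 + (-1.6072)) = 0.68595
c > 0: the observer has a conservative response bias.

C = 0.686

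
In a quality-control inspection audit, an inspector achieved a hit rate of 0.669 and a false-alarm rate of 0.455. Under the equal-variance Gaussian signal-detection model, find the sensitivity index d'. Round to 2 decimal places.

z(0.669) = 0.437, z(0.455) = -0.113
d' = z(H) − z(FA) = 0.437 − (-0.113) = 0.550

d' = 0.55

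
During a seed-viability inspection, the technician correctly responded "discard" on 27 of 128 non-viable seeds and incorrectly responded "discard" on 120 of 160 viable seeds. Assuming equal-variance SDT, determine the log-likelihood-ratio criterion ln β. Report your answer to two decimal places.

ln β = -0.10

H = 27/128 = 0.2109
FA = 120/160 = 0.7500
z(H) = -0.803
z(FA) = 0.674
ln β = −½·[z(H)² − z(FA)²] = −0.5 × (0.645 − 0.454) = -0.0955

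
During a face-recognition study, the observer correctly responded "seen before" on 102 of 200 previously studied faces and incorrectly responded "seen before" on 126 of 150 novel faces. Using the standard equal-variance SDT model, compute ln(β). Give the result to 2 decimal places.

H = 102/200 = 0.5100
FA = 126/150 = 0.8400
Φ⁻¹(H) = Φ⁻¹(0.5100) = 0.025
Φ⁻¹(FA) = Φ⁻¹(0.8400) = 0.994
ln β = −½·[z(H)² − z(FA)²] = −0.5 × (0.001 − 0.988) = 0.4935

ln β = 0.49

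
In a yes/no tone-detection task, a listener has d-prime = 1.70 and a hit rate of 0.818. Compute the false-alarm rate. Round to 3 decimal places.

z(hit rate) = z(0.818) = 0.9078
z(FA) = z(H) − d' = 0.9078 − 1.70 = -0.7922
false-alarm rate = Φ(-0.7922) = 0.2141

false-alarm rate = 0.214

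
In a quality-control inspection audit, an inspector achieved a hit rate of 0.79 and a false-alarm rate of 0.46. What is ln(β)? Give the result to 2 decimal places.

ln β = -0.32

z(0.79) = 0.806, z(0.46) = -0.100
ln β = −½·[z(H)² − z(FA)²] = −0.5 × (0.650 − 0.010) = -0.320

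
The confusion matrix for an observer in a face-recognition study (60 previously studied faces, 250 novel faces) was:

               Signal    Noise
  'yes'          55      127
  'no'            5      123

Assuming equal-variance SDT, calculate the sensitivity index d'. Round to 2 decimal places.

H = 55/60 = 0.9167
FA = 127/250 = 0.5080
z(0.9167) = 1.3832, z(0.5080) = 0.0201
d' = z(H) − z(FA) = 1.3832 − 0.0201 = 1.3631

d' = 1.36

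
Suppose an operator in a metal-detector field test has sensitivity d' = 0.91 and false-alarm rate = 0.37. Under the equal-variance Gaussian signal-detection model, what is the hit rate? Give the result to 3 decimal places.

hit rate = 0.718

z(false-alarm rate) = z(0.37) = -0.3319
z(H) = z(FA) + d' = -0.3319 + 0.91 = 0.5781
hit rate = Φ(0.5781) = 0.7184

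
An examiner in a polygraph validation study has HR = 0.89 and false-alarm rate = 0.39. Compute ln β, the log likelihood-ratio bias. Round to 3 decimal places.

z(H) = 1.2265
z(FA) = -0.2793
ln β = −½·[z(H)² − z(FA)²] = −0.5 × (1.5043 − 0.0780) = -0.71315

ln β = -0.713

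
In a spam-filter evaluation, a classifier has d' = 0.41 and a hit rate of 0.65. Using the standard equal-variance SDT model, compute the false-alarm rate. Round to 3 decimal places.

z(hit rate) = z(0.65) = 0.3853
z(FA) = z(H) − d' = 0.3853 − 0.41 = -0.0247
false-alarm rate = Φ(-0.0247) = 0.4901

false-alarm rate = 0.490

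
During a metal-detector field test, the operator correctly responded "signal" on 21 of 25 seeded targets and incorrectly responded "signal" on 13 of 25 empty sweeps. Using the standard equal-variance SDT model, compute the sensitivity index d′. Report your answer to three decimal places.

d′ = 0.944

H = 21/25 = 0.8400
FA = 13/25 = 0.5200
z(H) = 0.9945
z(FA) = 0.0502
d' = z(H) − z(FA) = 0.9945 − 0.0502 = 0.9443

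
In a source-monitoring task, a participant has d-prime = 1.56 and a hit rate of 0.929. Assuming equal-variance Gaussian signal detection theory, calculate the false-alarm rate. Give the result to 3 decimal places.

z(hit rate) = z(0.929) = 1.4684
z(FA) = z(H) − d' = 1.4684 − 1.56 = -0.0916
false-alarm rate = Φ(-0.0916) = 0.4635

false-alarm rate = 0.464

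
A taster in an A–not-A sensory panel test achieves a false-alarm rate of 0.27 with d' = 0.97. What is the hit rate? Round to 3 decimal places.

z(false-alarm rate) = z(0.27) = -0.6128
z(H) = z(FA) + d' = -0.6128 + 0.97 = 0.3572
hit rate = Φ(0.3572) = 0.6395

hit rate = 0.640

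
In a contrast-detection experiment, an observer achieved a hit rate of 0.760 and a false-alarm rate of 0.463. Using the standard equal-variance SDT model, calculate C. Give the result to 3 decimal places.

C = -0.307

z(H) = 0.7063
z(FA) = -0.0929
c = −½·[z(H) + z(FA)] = −0.5 × (0.7063 + (-0.0929)) = -0.3067
c < 0: the observer has a liberal response bias.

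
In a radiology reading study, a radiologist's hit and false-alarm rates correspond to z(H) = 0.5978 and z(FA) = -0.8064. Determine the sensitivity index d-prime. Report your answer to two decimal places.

d-prime = 1.40

d' = z(H) − z(FA) = 0.5978 − (-0.8064) = 1.4042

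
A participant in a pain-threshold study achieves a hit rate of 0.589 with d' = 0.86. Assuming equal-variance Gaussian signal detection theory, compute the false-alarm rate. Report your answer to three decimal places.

false-alarm rate = 0.263

z(hit rate) = z(0.589) = 0.2250
z(FA) = z(H) − d' = 0.2250 − 0.86 = -0.6350
false-alarm rate = Φ(-0.6350) = 0.2627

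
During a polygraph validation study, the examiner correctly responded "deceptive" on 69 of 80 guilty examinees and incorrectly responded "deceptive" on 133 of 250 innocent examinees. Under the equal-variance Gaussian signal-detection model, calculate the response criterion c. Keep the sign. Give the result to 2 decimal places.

c = -0.59

H = 69/80 = 0.8625
FA = 133/250 = 0.5320
Φ⁻¹(H) = Φ⁻¹(0.8625) = 1.092
Φ⁻¹(FA) = Φ⁻¹(0.5320) = 0.080
c = −½·[z(H) + z(FA)] = −0.5 × (1.092 + 0.080) = -0.586
c < 0: the examiner has a liberal response bias.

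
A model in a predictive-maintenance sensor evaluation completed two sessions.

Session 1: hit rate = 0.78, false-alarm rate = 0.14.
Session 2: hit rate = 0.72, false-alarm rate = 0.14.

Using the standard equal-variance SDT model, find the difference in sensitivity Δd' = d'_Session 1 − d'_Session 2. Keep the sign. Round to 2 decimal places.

Session 1: z(0.78) = 0.772, z(0.14) = -1.080, d' = 1.852
Session 2: z(0.72) = 0.583, z(0.14) = -1.080, d' = 1.663
Δd' = d'_Session 1 − d'_Session 2 = 1.852 − 1.663 = 0.189
Session 1 has the higher sensitivity.

Δd' = 0.19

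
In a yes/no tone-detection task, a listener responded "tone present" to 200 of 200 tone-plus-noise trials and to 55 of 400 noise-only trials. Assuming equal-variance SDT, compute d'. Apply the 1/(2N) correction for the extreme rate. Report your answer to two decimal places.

d' = 3.90

The hit rate is 200/200 = 1, so apply the 1/(2N) correction: H → 1 − 1/(2·200) = 0.99750.
z(H) = z(0.99750) = 2.807
z(FA) = z(0.13750) = -1.092
d' = 2.807 − (-1.092) = 3.899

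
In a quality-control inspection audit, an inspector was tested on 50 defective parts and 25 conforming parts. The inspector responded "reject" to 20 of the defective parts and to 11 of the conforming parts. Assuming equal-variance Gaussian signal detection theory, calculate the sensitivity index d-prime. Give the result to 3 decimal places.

H = 20/50 = 0.4000
FA = 11/25 = 0.4400
z(0.4000) = -0.2533, z(0.4400) = -0.1510
d' = z(H) − z(FA) = -0.2533 − (-0.1510) = -0.1023

d-prime = -0.102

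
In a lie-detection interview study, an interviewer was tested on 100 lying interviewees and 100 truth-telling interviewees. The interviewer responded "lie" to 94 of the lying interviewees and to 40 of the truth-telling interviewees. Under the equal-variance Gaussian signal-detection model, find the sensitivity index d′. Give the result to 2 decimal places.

H = 94/100 = 0.9400
FA = 40/100 = 0.4000
z(0.9400) = 1.5548, z(0.4000) = -0.2533
d' = z(H) − z(FA) = 1.5548 − (-0.2533) = 1.8081

d′ = 1.81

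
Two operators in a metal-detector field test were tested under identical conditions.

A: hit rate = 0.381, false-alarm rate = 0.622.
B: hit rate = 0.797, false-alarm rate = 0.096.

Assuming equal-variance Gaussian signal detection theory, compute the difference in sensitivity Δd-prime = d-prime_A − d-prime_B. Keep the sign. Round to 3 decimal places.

A: z(0.381) = -0.3029, z(0.622) = 0.3107, d' = -0.6136
B: z(0.797) = 0.8310, z(0.096) = -1.3047, d' = 2.1357
Δd' = d'_A − d'_B = -0.6136 − 2.1357 = -2.7493
B has the higher sensitivity.

Δd-prime = -2.749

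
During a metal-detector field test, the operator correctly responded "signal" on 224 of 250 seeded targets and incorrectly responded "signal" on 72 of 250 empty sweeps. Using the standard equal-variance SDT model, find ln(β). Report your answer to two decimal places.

ln β = -0.64

H = 224/250 = 0.8960
FA = 72/250 = 0.2880
z(0.8960) = 1.259, z(0.2880) = -0.559
ln β = −½·[z(H)² − z(FA)²] = −0.5 × (1.585 − 0.312) = -0.6365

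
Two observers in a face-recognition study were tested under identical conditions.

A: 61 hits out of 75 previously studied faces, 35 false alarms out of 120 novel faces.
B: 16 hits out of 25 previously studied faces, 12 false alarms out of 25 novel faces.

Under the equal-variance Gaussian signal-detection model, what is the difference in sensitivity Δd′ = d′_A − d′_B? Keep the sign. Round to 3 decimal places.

A: z(0.8133) = 0.8901, z(0.2917) = -0.5484, d' = 1.4385
B: z(0.6400) = 0.3585, z(0.4800) = -0.0502, d' = 0.4087
Δd' = d'_A − d'_B = 1.4385 − 0.4087 = 1.0298
A has the higher sensitivity.

Δd′ = 1.030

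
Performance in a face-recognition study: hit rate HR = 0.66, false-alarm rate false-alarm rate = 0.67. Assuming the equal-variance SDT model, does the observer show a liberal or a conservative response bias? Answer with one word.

liberal

z(H) = 0.412, z(FA) = 0.440
c = −½·(z(H) + z(FA)) = -0.426
c < 0 → liberal criterion (biased toward responding “yes”).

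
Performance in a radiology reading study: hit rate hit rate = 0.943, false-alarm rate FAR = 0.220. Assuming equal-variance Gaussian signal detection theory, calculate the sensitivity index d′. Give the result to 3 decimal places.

z(H) = z(0.943) = 1.5805
z(FA) = z(0.220) = -0.7722
d' = z(H) − z(FA) = 1.5805 − (-0.7722) = 2.3527

d′ = 2.353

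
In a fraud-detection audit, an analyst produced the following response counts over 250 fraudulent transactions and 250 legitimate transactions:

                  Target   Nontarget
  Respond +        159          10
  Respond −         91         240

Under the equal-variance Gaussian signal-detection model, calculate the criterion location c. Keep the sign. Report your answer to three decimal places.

H = 159/250 = 0.6360
FA = 10/250 = 0.0400
z(H) = 0.3478
z(FA) = -1.7507
c = −½·[z(H) + z(FA)] = −0.5 × (0.3478 + (-1.7507)) = 0.70145
c > 0: the analyst has a conservative response bias.

c = 0.701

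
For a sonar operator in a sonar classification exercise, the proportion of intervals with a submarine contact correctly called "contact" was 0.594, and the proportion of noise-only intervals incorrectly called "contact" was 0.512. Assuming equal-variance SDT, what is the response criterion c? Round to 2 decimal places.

c = -0.13

z(H) = 0.238
z(FA) = 0.030
c = −½·[z(H) + z(FA)] = −0.5 × (0.238 + 0.030) = -0.134
c < 0: the sonar operator has a liberal response bias.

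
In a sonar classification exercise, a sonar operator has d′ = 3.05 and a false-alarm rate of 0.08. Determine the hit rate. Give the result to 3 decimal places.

hit rate = 0.950

z(false-alarm rate) = z(0.08) = -1.4051
z(H) = z(FA) + d' = -1.4051 + 3.05 = 1.6449
hit rate = Φ(1.6449) = 0.9500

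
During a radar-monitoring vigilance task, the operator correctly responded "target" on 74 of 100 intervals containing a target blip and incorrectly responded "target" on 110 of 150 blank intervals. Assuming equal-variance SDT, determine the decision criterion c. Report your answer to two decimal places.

H = 74/100 = 0.7400
FA = 110/150 = 0.7333
z(0.7400) = 0.643, z(0.7333) = 0.623
c = −½·[z(H) + z(FA)] = −0.5 × (0.643 + 0.623) = -0.633
c < 0: the operator has a liberal response bias.

c = -0.63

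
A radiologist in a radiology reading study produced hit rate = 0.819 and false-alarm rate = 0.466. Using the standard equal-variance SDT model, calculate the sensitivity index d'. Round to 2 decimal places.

d' = 1.00

z(H) = 0.9116
z(FA) = -0.0853
d' = z(H) − z(FA) = 0.9116 − (-0.0853) = 0.9969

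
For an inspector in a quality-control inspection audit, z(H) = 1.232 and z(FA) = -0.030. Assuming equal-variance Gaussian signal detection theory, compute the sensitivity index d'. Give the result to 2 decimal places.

d' = 1.26

d' = z(H) − z(FA) = 1.232 − (-0.030) = 1.262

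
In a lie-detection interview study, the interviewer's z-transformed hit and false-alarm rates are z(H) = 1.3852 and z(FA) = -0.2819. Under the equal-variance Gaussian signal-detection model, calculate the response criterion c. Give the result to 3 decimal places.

c = −½·[z(H) + z(FA)] = −½·(1.3852 + (-0.2819)) = -0.55165

c = -0.552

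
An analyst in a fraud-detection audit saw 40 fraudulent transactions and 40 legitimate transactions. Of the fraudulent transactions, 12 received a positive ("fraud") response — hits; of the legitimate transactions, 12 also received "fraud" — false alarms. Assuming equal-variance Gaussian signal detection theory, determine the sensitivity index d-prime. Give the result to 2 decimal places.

d-prime = 0.00

H = 12/40 = 0.3000
FA = 12/40 = 0.3000
z(0.3000) = -0.524, z(0.3000) = -0.524
d' = z(H) − z(FA) = -0.524 − (-0.524) = 0.000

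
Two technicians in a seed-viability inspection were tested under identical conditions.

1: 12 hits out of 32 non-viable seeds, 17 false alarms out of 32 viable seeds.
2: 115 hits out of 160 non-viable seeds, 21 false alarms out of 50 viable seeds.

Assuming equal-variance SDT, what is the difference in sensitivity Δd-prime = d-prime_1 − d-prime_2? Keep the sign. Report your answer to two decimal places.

1: z(0.3750) = -0.319, z(0.5312) = 0.078, d' = -0.397
2: z(0.7188) = 0.579, z(0.4200) = -0.202, d' = 0.781
Δd' = d'_1 − d'_2 = -0.397 − 0.781 = -1.178
2 has the higher sensitivity.

Δd-prime = -1.18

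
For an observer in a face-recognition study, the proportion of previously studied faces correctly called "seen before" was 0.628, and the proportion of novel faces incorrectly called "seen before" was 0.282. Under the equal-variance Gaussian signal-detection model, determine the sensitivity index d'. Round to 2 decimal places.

Φ⁻¹(H) = 0.327
Φ⁻¹(FA) = -0.577
d' = z(H) − z(FA) = 0.327 − (-0.577) = 0.904

d' = 0.90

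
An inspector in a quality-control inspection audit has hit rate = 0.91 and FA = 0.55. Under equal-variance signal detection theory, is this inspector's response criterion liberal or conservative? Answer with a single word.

liberal

z(H) = 1.341, z(FA) = 0.126
c = −½·(z(H) + z(FA)) = -0.7335
c < 0 → liberal criterion (biased toward responding “yes”).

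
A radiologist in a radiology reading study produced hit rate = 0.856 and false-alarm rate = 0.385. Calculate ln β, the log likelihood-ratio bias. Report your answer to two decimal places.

ln β = -0.52

z(H) = 1.063
z(FA) = -0.292
ln β = −½·[z(H)² − z(FA)²] = −0.5 × (1.130 − 0.085) = -0.5225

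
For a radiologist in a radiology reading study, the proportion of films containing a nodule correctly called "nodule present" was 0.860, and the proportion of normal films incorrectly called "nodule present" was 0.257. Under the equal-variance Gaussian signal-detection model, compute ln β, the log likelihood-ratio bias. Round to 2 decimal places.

Φ⁻¹(0.860) = 1.080, Φ⁻¹(0.257) = -0.653
ln β = −½·[z(H)² − z(FA)²] = −0.5 × (1.166 − 0.426) = -0.370

ln β = -0.37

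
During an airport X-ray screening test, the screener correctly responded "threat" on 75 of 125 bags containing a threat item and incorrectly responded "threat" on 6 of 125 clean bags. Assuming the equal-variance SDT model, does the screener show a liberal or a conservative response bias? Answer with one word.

conservative

z(H) = 0.253, z(FA) = -1.665
c = −½·(z(H) + z(FA)) = 0.706
c > 0 → conservative criterion (biased toward responding “no”).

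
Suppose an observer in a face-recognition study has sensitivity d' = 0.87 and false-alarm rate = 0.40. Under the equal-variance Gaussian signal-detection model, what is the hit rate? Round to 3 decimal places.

z(false-alarm rate) = z(0.40) = -0.2533
z(H) = z(FA) + d' = -0.2533 + 0.87 = 0.6167
hit rate = Φ(0.6167) = 0.7313

hit rate = 0.731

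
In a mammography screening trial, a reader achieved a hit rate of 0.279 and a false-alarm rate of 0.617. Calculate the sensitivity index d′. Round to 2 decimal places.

d′ = -0.88

z(0.279) = -0.5858, z(0.617) = 0.2976
d' = z(H) − z(FA) = -0.5858 − 0.2976 = -0.8834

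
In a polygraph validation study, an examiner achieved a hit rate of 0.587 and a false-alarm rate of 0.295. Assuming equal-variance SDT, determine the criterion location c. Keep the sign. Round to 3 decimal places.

z(H) = z(0.587) = 0.2198
z(FA) = z(0.295) = -0.5388
c = −½·[z(H) + z(FA)] = −0.5 × (0.2198 + (-0.5388)) = 0.1595

c = 0.160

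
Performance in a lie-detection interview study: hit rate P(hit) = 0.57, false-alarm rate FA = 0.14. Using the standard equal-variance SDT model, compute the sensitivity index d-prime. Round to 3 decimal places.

d-prime = 1.257

z(0.57) = 0.1764, z(0.14) = -1.0803
d' = z(H) − z(FA) = 0.1764 − (-1.0803) = 1.2567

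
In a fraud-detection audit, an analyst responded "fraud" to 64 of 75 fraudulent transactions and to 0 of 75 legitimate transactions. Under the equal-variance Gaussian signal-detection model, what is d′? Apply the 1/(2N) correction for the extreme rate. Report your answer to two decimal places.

d′ = 3.53

The false-alarm rate is 0/75 = 0, so apply the 1/(2N) correction: FA → 1/(2·75) = 0.00667.
z(H) = z(0.85333) = 1.051
z(FA) = z(0.00667) = -2.475
d' = 1.051 − (-2.475) = 3.526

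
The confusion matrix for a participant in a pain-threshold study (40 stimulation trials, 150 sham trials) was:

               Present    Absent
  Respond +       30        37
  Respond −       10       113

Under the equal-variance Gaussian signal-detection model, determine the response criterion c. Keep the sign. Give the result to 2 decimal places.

H = 30/40 = 0.7500
FA = 37/150 = 0.2467
z(H) = z(0.7500) = 0.674
z(FA) = z(0.2467) = -0.685
c = −½·[z(H) + z(FA)] = −0.5 × (0.674 + (-0.685)) = 0.0055
c > 0: the participant has a conservative response bias.

c = 0.01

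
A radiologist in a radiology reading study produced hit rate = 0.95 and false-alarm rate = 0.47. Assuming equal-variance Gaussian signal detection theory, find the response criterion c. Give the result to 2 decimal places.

c = -0.78

z(0.95) = 1.6449, z(0.47) = -0.0753
c = −½·[z(H) + z(FA)] = −0.5 × (1.6449 + (-0.0753)) = -0.7848
c < 0: the radiologist has a liberal response bias.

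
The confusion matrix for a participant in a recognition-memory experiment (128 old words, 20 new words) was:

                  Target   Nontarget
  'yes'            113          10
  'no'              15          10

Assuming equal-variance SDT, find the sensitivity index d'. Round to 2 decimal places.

d' = 1.19

H = 113/128 = 0.8828
FA = 10/20 = 0.5000
z(0.8828) = 1.1891, z(0.5000) = 0.0000
d' = z(H) − z(FA) = 1.1891 − 0.0000 = 1.1891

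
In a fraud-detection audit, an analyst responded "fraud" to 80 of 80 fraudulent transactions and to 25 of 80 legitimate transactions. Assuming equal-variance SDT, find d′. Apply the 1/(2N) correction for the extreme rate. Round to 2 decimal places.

d′ = 2.99

The hit rate is 80/80 = 1, so apply the 1/(2N) correction: H → 1 − 1/(2·80) = 0.99375.
z(H) = z(0.99375) = 2.498
z(FA) = z(0.31250) = -0.489
d' = 2.498 − (-0.489) = 2.987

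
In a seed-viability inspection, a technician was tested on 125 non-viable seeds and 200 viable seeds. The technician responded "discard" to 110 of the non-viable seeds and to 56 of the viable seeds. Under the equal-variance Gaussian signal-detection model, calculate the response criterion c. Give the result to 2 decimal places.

H = 110/125 = 0.8800
FA = 56/200 = 0.2800
Φ⁻¹(0.8800) = 1.1750, Φ⁻¹(0.2800) = -0.5828
c = −½·[z(H) + z(FA)] = −0.5 × (1.1750 + (-0.5828)) = -0.2961
c < 0: the technician has a liberal response bias.

c = -0.30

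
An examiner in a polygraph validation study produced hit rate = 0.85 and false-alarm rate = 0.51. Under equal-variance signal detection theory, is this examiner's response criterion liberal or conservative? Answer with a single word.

liberal

z(H) = 1.036, z(FA) = 0.025
c = −½·(z(H) + z(FA)) = -0.5305
c < 0 → liberal criterion (biased toward responding “yes”).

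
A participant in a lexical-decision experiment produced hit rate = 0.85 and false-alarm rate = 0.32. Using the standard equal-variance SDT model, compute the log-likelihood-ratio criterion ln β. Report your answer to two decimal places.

z(0.85) = 1.036, z(0.32) = -0.468
ln β = −½·[z(H)² − z(FA)²] = −0.5 × (1.073 − 0.219) = -0.427

ln β = -0.43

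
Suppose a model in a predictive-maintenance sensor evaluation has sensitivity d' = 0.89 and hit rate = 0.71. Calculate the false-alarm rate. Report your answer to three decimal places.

false-alarm rate = 0.368

z(hit rate) = z(0.71) = 0.5534
z(FA) = z(H) − d' = 0.5534 − 0.89 = -0.3366
false-alarm rate = Φ(-0.3366) = 0.3682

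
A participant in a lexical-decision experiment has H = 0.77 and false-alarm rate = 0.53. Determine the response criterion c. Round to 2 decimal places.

z(0.77) = 0.739, z(0.53) = 0.075
c = −½·[z(H) + z(FA)] = −0.5 × (0.739 + 0.075) = -0.407
c < 0: the participant has a liberal response bias.

c = -0.41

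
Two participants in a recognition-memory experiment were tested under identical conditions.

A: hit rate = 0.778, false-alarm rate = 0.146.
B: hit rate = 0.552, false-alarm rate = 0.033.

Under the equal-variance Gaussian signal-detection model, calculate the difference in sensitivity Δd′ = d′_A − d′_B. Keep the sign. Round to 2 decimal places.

A: z(0.778) = 0.765, z(0.146) = -1.054, d' = 1.819
B: z(0.552) = 0.131, z(0.033) = -1.838, d' = 1.969
Δd' = d'_A − d'_B = 1.819 − 1.969 = -0.150
B has the higher sensitivity.

Δd′ = -0.15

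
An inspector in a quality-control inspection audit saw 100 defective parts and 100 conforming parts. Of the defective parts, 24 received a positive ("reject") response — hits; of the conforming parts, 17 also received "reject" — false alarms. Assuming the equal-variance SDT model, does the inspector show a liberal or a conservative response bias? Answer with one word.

z(H) = -0.706, z(FA) = -0.954
c = −½·(z(H) + z(FA)) = 0.830
c > 0 → conservative criterion (biased toward responding “no”).

conservative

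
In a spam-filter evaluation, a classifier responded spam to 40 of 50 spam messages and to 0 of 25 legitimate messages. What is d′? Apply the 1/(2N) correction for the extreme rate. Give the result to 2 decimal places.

The false-alarm rate is 0/25 = 0, so apply the 1/(2N) correction: FA → 1/(2·25) = 0.02000.
z(H) = z(0.80000) = 0.842
z(FA) = z(0.02000) = -2.054
d' = 0.842 − (-2.054) = 2.896

d′ = 2.90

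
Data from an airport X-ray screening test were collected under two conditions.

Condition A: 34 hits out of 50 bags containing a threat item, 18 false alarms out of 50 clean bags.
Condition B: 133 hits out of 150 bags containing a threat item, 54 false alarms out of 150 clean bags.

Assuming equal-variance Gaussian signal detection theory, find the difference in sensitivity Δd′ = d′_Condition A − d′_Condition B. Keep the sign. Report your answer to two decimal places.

Δd′ = -0.74

Condition A: z(0.6800) = 0.468, z(0.3600) = -0.358, d' = 0.826
Condition B: z(0.8867) = 1.209, z(0.3600) = -0.358, d' = 1.567
Δd' = d'_Condition A − d'_Condition B = 0.826 − 1.567 = -0.741
Condition B has the higher sensitivity.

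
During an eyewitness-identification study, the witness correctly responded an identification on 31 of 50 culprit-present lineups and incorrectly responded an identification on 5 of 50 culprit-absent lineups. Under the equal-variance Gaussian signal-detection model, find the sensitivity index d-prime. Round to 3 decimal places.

H = 31/50 = 0.6200
FA = 5/50 = 0.1000
Φ⁻¹(0.6200) = 0.3055, Φ⁻¹(0.1000) = -1.2816
d' = z(H) − z(FA) = 0.3055 − (-1.2816) = 1.5871

d-prime = 1.587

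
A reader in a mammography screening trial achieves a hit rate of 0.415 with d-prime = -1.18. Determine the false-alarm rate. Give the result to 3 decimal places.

false-alarm rate = 0.833

z(hit rate) = z(0.415) = -0.2147
z(FA) = z(H) − d' = -0.2147 − (-1.18) = 0.9653
false-alarm rate = Φ(0.9653) = 0.8328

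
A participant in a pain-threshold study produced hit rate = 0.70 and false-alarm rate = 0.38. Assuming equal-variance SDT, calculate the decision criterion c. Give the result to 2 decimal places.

z(H) = z(0.70) = 0.5244
z(FA) = z(0.38) = -0.3055
c = −½·[z(H) + z(FA)] = −0.5 × (0.5244 + (-0.3055)) = -0.10945
c < 0: the participant has a liberal response bias.

c = -0.11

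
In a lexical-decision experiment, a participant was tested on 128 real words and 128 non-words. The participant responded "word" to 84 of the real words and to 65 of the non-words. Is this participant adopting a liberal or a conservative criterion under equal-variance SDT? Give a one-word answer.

liberal

z(H) = 0.402, z(FA) = 0.020
c = −½·(z(H) + z(FA)) = -0.211
c < 0 → liberal criterion (biased toward responding “yes”).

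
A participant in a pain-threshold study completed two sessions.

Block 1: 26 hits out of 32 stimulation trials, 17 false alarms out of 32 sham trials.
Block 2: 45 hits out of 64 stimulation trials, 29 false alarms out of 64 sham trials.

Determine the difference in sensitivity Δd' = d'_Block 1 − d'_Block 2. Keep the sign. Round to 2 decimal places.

Δd' = 0.16

Block 1: z(0.8125) = 0.887, z(0.5312) = 0.078, d' = 0.809
Block 2: z(0.7031) = 0.533, z(0.4531) = -0.118, d' = 0.651
Δd' = d'_Block 1 − d'_Block 2 = 0.809 − 0.651 = 0.158
Block 1 has the higher sensitivity.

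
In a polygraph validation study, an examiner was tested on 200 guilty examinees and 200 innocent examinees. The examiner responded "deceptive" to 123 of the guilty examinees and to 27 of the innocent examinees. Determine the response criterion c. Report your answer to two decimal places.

c = 0.41

H = 123/200 = 0.6150
FA = 27/200 = 0.1350
z(H) = z(0.6150) = 0.292
z(FA) = z(0.1350) = -1.103
c = −½·[z(H) + z(FA)] = −0.5 × (0.292 + (-1.103)) = 0.4055
c > 0: the examiner has a conservative response bias.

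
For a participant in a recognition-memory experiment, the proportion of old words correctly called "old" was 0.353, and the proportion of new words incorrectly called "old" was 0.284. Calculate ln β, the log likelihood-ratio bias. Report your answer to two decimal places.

z(H) = -0.377
z(FA) = -0.571
ln β = −½·[z(H)² − z(FA)²] = −0.5 × (0.142 − 0.326) = 0.092

ln β = 0.09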